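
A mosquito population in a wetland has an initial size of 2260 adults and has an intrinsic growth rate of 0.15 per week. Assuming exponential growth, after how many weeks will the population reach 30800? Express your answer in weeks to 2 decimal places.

17.41 weeks

Set N₀·e^(rt) = 30800: e^(0.15·t) = 30800/2260 = 13.628.
0.15·t = ln(13.628) = 2.6121, so t = 2.6121/0.15 = 17.414.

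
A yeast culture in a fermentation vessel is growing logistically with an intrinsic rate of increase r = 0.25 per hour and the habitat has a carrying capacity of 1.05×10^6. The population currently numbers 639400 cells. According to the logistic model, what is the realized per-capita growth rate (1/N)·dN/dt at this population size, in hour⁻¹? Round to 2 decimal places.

0.10 per hour

(1/N)·dN/dt = r(1 − N/K) = 0.25 × (1 − 639400/1.05×10^6).
= 0.25 × 0.39105 = 0.097762.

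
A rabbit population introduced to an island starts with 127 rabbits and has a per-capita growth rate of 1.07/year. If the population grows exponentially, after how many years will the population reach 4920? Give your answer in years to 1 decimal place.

Set N₀·e^(rt) = 4920: e^(1.07·t) = 4920/127 = 38.74.
1.07·t = ln(38.74) = 3.6569, so t = 3.6569/1.07 = 3.4176.

3.4 years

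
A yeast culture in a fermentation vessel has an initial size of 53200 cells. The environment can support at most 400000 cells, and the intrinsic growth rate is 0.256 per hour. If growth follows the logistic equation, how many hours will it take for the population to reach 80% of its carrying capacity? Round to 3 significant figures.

A = (K − N₀)/N₀ = (400000 − 53200)/53200 = 6.5188.
Solve 400000/(1 + 6.5188·e^(−0.256t)) = 320000: 1 + 6.5188·e^(−0.256t) = 1.25, so e^(−0.256t) = 0.0383506.
−0.256·t = ln(0.0383506) = -3.261, so t = 3.261/0.256 = 12.738.

12.7 hours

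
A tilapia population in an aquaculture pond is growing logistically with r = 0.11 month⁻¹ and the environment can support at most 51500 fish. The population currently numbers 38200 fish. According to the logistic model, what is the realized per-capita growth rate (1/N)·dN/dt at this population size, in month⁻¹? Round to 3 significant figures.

(1/N)·dN/dt = r(1 − N/K) = 0.11 × (1 − 38200/51500).
= 0.11 × 0.25825 = 0.028408.

0.0284 per month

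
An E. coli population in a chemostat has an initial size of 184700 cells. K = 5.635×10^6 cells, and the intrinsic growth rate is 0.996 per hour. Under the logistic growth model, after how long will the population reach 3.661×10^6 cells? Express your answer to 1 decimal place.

A = (K − N₀)/N₀ = (5.635×10^6 − 184700)/184700 = 29.509.
Solve 5.635×10^6/(1 + 29.509·e^(−0.996t)) = 3.661×10^6: 1 + 29.509·e^(−0.996t) = 1.5392, so e^(−0.996t) = 0.0182723.
−0.996·t = ln(0.0182723) = -4.0024, so t = 4.0024/0.996 = 4.0184.

4.0 hours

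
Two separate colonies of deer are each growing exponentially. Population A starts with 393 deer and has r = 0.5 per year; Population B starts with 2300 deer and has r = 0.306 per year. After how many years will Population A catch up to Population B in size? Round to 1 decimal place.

9.1 years

Set 393·e^(0.5t) = 2300·e^(0.306t).
e^((0.5 − 0.306)t) = 2300/393 → e^(0.194·t) = 5.8524.
0.194·t = ln(5.8524) = 1.7669, so t = 1.7669/0.194 = 9.1075.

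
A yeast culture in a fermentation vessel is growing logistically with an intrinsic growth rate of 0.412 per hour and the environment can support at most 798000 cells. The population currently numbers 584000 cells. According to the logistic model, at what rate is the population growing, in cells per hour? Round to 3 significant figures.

dN/dt = rN(1 − N/K) = 0.412 × 584000 × (1 − 584000/798000).
1 − 584000/798000 = 0.26817; dN/dt = 0.412 × 584000 × 0.26817 = 64524.

64500 cells per hour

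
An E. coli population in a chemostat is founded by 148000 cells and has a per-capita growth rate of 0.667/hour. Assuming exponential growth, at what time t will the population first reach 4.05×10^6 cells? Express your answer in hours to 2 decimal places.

4.96 hours

Set N₀·e^(rt) = 4.05×10^6: e^(0.667·t) = 4.05×10^6/148000 = 27.365.
0.667·t = ln(27.365) = 3.3093, so t = 3.3093/0.667 = 4.9614.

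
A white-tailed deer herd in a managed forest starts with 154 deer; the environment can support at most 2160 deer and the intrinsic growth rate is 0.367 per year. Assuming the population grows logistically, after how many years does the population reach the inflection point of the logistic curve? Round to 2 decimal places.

Logistic growth is fastest at N = K/2 = 1080.
A = (K − N₀)/N₀ = 13.026. Set K/(1 + A·e^(−rt)) = K/2 → A·e^(−rt) = 1.
e^(−0.367t) = 1/13.026 = 0.0767697, so t = ln(13.026)/0.367 = 2.5669/0.367 = 6.9944.

6.99 years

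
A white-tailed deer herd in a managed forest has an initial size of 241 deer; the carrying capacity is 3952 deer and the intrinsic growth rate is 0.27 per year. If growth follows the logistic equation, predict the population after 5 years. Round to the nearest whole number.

A = (K − N₀)/N₀ = (3952 − 241)/241 = 15.398.
N(t) = K/(1 + A·e^(−rt)) = 3952/(1 + 15.398×e^(−0.27×5)).
e^(−1.35) = 0.25924; denominator = 1 + 15.398×0.25924 = 4.9919.
N = 3952/4.9919 = 791.687.

792 deer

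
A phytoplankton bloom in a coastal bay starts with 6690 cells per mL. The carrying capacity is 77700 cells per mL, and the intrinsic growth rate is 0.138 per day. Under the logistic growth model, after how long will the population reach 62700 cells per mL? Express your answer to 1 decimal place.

A = (K − N₀)/N₀ = (77700 − 6690)/6690 = 10.614.
Solve 77700/(1 + 10.614·e^(−0.138t)) = 62700: 1 + 10.614·e^(−0.138t) = 1.2392, so e^(−0.138t) = 0.0225388.
−0.138·t = ln(0.0225388) = -3.7925, so t = 3.7925/0.138 = 27.482.

27.5 days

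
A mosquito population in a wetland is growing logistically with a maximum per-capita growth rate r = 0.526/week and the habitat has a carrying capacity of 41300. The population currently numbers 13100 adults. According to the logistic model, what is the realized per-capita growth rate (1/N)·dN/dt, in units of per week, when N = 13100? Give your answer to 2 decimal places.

(1/N)·dN/dt = r(1 − N/K) = 0.526 × (1 − 13100/41300).
= 0.526 × 0.68281 = 0.35916.

0.36 per week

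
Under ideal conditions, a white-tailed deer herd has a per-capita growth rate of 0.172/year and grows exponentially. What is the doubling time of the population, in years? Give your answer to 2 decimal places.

4.03 years

Doubling time t_d = ln(2)/r = 0.6931/0.172 = 4.0299.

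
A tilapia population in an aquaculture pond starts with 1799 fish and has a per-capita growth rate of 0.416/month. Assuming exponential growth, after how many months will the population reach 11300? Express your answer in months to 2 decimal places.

4.42 months

Set N₀·e^(rt) = 11300: e^(0.416·t) = 11300/1799 = 6.2813.
0.416·t = ln(6.2813) = 1.8376, so t = 1.8376/0.416 = 4.4172.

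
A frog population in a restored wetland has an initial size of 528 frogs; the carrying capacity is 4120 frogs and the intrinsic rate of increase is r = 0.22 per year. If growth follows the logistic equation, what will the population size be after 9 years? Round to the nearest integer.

2124 frogs

A = (K − N₀)/N₀ = (4120 − 528)/528 = 6.803.
N(t) = K/(1 + A·e^(−rt)) = 4120/(1 + 6.803×e^(−0.22×9)).
e^(−1.98) = 0.13807; denominator = 1 + 6.803×0.13807 = 1.9393.
N = 4120/1.9393 = 2124.49.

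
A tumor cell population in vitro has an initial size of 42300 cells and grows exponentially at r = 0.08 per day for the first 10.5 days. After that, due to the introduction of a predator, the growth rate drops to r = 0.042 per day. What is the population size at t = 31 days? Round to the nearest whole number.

Phase 1: N(10.5) = 42300·e^(0.08×10.5) = 42300·e^0.84 = 97982.3.
Phase 2 runs for 31 − 10.5 = 20.5 days at r = 0.042.
N(31) = 97982.3·e^(0.042×20.5) = 97982.3·e^0.861 = 231780.

231780 cells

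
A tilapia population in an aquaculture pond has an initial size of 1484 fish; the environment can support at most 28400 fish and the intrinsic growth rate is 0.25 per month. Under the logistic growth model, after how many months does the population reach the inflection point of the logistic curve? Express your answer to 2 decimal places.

11.59 months

Logistic growth is fastest at N = K/2 = 14200.
A = (K − N₀)/N₀ = 18.137. Set K/(1 + A·e^(−rt)) = K/2 → A·e^(−rt) = 1.
e^(−0.25t) = 1/18.137 = 0.0551345, so t = ln(18.137)/0.25 = 2.898/0.25 = 11.592.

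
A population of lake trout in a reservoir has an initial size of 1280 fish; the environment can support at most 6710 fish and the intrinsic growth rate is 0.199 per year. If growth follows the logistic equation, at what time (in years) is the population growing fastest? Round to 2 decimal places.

Logistic growth is fastest at N = K/2 = 3355.
A = (K − N₀)/N₀ = 4.2422. Set K/(1 + A·e^(−rt)) = K/2 → A·e^(−rt) = 1.
e^(−0.199t) = 1/4.2422 = 0.235727, so t = ln(4.2422)/0.199 = 1.4451/0.199 = 7.2617.

7.26 years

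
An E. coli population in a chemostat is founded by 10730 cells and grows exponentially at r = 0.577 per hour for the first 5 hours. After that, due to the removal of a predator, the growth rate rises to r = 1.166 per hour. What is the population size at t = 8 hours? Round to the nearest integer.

6348943 cells

Phase 1: N(5) = 10730·e^(0.577×5) = 10730·e^2.885 = 192105.
Phase 2 runs for 8 − 5 = 3 hours at r = 1.166.
N(8) = 192105·e^(1.166×3) = 192105·e^3.498 = 6.348943×10^6.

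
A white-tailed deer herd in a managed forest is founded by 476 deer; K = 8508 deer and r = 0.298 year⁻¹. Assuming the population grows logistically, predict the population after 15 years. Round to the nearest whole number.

A = (K − N₀)/N₀ = (8508 − 476)/476 = 16.874.
N(t) = K/(1 + A·e^(−rt)) = 8508/(1 + 16.874×e^(−0.298×15)).
e^(−4.47) = 0.011447; denominator = 1 + 16.874×0.011447 = 1.1932.
N = 8508/1.1932 = 7130.64.

7131 deer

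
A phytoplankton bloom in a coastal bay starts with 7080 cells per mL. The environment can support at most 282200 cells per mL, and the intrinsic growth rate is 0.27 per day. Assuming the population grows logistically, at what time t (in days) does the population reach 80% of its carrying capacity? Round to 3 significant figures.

A = (K − N₀)/N₀ = (282200 − 7080)/7080 = 38.859.
Solve 282200/(1 + 38.859·e^(−0.27t)) = 225760: 1 + 38.859·e^(−0.27t) = 1.25, so e^(−0.27t) = 0.00643356.
−0.27·t = ln(0.00643356) = -5.0462, so t = 5.0462/0.27 = 18.69.

18.7 days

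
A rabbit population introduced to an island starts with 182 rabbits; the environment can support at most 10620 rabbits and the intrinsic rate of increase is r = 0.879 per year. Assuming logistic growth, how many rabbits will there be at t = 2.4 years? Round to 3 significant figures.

A = (K − N₀)/N₀ = (10620 − 182)/182 = 57.352.
N(t) = K/(1 + A·e^(−rt)) = 10620/(1 + 57.352×e^(−0.879×2.4)).
e^(−2.11) = 0.12129; denominator = 1 + 57.352×0.12129 = 7.956.
N = 10620/7.956 = 1334.85.

1330 rabbits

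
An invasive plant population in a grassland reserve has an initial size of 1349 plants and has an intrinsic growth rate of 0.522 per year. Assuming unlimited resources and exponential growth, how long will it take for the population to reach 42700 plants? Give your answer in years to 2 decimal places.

6.62 years

Set N₀·e^(rt) = 42700: e^(0.522·t) = 42700/1349 = 31.653.
0.522·t = ln(31.653) = 3.4548, so t = 3.4548/0.522 = 6.6185.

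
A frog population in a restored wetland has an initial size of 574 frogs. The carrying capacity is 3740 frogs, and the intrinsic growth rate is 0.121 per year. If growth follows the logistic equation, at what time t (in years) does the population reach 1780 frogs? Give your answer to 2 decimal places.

A = (K − N₀)/N₀ = (3740 − 574)/574 = 5.5157.
Solve 3740/(1 + 5.5157·e^(−0.121t)) = 1780: 1 + 5.5157·e^(−0.121t) = 2.1011, so e^(−0.121t) = 0.199635.
−0.121·t = ln(0.199635) = -1.6113, so t = 1.6113/0.121 = 13.316.

13.32 years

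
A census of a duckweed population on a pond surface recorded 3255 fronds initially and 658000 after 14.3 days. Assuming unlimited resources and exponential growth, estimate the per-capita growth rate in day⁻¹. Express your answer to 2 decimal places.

0.37 per day

From N(t) = N₀·e^(rt): e^(r·14.3) = 658000/3255 = 202.15.
r·14.3 = ln(202.15) = 5.309, so r = 5.309/14.3 = 0.37126.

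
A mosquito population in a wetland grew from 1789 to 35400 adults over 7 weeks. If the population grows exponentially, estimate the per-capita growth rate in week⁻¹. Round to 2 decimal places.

From N(t) = N₀·e^(rt): e^(r·7) = 35400/1789 = 19.788.
r·7 = ln(19.788) = 2.9851, so r = 2.9851/7 = 0.42644.

0.43 per week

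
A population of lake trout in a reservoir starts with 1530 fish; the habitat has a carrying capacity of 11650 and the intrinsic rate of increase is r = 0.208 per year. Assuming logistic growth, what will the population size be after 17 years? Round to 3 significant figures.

9770 fish

A = (K − N₀)/N₀ = (11650 − 1530)/1530 = 6.6144.
N(t) = K/(1 + A·e^(−rt)) = 11650/(1 + 6.6144×e^(−0.208×17)).
e^(−3.536) = 0.02913; denominator = 1 + 6.6144×0.02913 = 1.1927.
N = 11650/1.1927 = 9767.96.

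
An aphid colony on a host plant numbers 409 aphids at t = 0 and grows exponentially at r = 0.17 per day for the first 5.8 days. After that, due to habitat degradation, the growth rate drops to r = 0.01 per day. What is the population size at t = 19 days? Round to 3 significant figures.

1250 aphids

Phase 1: N(5.8) = 409·e^(0.17×5.8) = 409·e^0.986 = 1096.32.
Phase 2 runs for 19 − 5.8 = 13.2 days at r = 0.01.
N(19) = 1096.32·e^(0.01×13.2) = 1096.32·e^0.132 = 1251.02.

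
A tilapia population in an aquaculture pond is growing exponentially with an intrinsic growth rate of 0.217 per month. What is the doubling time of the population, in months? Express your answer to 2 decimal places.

Doubling time t_d = ln(2)/r = 0.6931/0.217 = 3.1942.

3.19 months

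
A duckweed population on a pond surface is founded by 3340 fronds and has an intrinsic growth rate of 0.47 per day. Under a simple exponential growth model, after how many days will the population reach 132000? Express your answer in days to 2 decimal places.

Set N₀·e^(rt) = 132000: e^(0.47·t) = 132000/3340 = 39.521.
0.47·t = ln(39.521) = 3.6768, so t = 3.6768/0.47 = 7.823.

7.82 days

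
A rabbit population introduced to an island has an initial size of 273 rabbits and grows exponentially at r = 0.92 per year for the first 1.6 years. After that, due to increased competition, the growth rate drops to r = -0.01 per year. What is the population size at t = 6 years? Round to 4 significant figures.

Phase 1: N(1.6) = 273·e^(0.92×1.6) = 273·e^1.472 = 1189.72.
Phase 2 runs for 6 − 1.6 = 4.4 years at r = -0.01.
N(6) = 1189.72·e^(-0.01×4.4) = 1189.72·e^-0.044 = 1138.51.

1139 rabbits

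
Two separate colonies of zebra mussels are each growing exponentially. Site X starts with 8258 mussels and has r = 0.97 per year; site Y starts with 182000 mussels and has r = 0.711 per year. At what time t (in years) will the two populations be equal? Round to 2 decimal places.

11.94 years

Set 8258·e^(0.97t) = 182000·e^(0.711t).
e^((0.97 − 0.711)t) = 182000/8258 → e^(0.259·t) = 22.039.
0.259·t = ln(22.039) = 3.0928, so t = 3.0928/0.259 = 11.941.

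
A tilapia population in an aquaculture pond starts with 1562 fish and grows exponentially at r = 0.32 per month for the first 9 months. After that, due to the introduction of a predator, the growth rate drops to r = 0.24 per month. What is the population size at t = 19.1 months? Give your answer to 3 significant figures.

Phase 1: N(9) = 1562·e^(0.32×9) = 1562·e^2.88 = 27825.9.
Phase 2 runs for 19.1 − 9 = 10.1 months at r = 0.24.
N(19.1) = 27825.9·e^(0.24×10.1) = 27825.9·e^2.424 = 314180.

314000 fish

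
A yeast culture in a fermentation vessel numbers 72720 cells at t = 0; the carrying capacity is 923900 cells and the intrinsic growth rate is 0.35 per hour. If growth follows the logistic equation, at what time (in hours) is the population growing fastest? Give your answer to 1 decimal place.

7.0 hours

Logistic growth is fastest at N = K/2 = 461950.
A = (K − N₀)/N₀ = 11.705. Set K/(1 + A·e^(−rt)) = K/2 → A·e^(−rt) = 1.
e^(−0.35t) = 1/11.705 = 0.0854343, so t = ln(11.705)/0.35 = 2.46/0.35 = 7.0286.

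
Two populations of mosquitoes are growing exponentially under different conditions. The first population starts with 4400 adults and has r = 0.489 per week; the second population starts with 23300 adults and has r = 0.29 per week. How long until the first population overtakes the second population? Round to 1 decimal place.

8.4 weeks

Set 4400·e^(0.489t) = 23300·e^(0.29t).
e^((0.489 − 0.29)t) = 23300/4400 → e^(0.199·t) = 5.2955.
0.199·t = ln(5.2955) = 1.6668, so t = 1.6668/0.199 = 8.3761.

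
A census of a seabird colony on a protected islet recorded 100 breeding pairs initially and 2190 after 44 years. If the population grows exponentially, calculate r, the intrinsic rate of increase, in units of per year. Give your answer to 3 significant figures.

From N(t) = N₀·e^(rt): e^(r·44) = 2190/100 = 21.9.
r·44 = ln(21.9) = 3.0865, so r = 3.0865/44 = 0.070147.

0.0701 per year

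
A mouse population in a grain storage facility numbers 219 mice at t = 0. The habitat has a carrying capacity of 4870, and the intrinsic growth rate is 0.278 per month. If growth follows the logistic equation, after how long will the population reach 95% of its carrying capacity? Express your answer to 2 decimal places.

A = (K − N₀)/N₀ = (4870 − 219)/219 = 21.237.
Solve 4870/(1 + 21.237·e^(−0.278t)) = 4626.5: 1 + 21.237·e^(−0.278t) = 1.0526, so e^(−0.278t) = 0.00247824.
−0.278·t = ln(0.00247824) = -6.0002, so t = 6.0002/0.278 = 21.583.

21.58 months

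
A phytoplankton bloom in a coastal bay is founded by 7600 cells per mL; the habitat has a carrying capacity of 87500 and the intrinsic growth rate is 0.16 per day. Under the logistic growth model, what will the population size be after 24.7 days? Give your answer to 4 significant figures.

A = (K − N₀)/N₀ = (87500 − 7600)/7600 = 10.513.
N(t) = K/(1 + A·e^(−rt)) = 87500/(1 + 10.513×e^(−0.16×24.7)).
e^(−3.952) = 0.019216; denominator = 1 + 10.513×0.019216 = 1.202.
N = 87500/1.202 = 72793.9.

72790 cells per mL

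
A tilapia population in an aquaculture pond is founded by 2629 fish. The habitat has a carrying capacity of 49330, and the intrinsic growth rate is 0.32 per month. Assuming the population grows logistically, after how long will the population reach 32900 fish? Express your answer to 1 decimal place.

A = (K − N₀)/N₀ = (49330 − 2629)/2629 = 17.764.
Solve 49330/(1 + 17.764·e^(−0.32t)) = 32900: 1 + 17.764·e^(−0.32t) = 1.4994, so e^(−0.32t) = 0.0281129.
−0.32·t = ln(0.0281129) = -3.5715, so t = 3.5715/0.32 = 11.161.

11.2 months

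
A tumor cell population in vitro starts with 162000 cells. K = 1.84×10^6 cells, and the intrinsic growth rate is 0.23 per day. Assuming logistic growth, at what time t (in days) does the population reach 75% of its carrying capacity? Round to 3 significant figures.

14.9 days

A = (K − N₀)/N₀ = (1.84×10^6 − 162000)/162000 = 10.358.
Solve 1.84×10^6/(1 + 10.358·e^(−0.23t)) = 1.38×10^6: 1 + 10.358·e^(−0.23t) = 1.3333, so e^(−0.23t) = 0.0321812.
−0.23·t = ln(0.0321812) = -3.4364, so t = 3.4364/0.23 = 14.941.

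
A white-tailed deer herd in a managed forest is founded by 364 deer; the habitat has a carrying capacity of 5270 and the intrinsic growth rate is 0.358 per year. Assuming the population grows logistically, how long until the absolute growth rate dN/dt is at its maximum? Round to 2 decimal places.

7.27 years

Logistic growth is fastest at N = K/2 = 2635.
A = (K − N₀)/N₀ = 13.478. Set K/(1 + A·e^(−rt)) = K/2 → A·e^(−rt) = 1.
e^(−0.358t) = 1/13.478 = 0.0741949, so t = ln(13.478)/0.358 = 2.6011/0.358 = 7.2655.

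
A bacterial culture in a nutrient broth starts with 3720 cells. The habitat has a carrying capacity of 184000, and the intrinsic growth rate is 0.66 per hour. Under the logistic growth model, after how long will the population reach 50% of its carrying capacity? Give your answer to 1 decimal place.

A = (K − N₀)/N₀ = (184000 − 3720)/3720 = 48.462.
Solve 184000/(1 + 48.462·e^(−0.66t)) = 92000: 1 + 48.462·e^(−0.66t) = 2, so e^(−0.66t) = 0.0206346.
−0.66·t = ln(0.0206346) = -3.8808, so t = 3.8808/0.66 = 5.88.

5.9 hours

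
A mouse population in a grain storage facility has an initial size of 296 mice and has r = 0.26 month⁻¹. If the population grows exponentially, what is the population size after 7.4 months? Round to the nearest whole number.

2027 mice

N(t) = N₀·e^(rt) = 296 × e^(0.26×7.4) = 296 × e^1.924.
e^1.924 ≈ 6.8483, so N ≈ 296 × 6.8483 = 2027.1.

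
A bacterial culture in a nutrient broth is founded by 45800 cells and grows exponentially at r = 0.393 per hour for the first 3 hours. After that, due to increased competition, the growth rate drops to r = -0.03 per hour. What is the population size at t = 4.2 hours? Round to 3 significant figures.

144000 cells

Phase 1: N(3) = 45800·e^(0.393×3) = 45800·e^1.179 = 148901.
Phase 2 runs for 4.2 − 3 = 1.2 hours at r = -0.03.
N(4.2) = 148901·e^(-0.03×1.2) = 148901·e^-0.036 = 143636.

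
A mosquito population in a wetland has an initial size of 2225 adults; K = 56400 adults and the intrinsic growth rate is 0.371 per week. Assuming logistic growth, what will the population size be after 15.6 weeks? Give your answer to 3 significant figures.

52500 adults

A = (K − N₀)/N₀ = (56400 − 2225)/2225 = 24.348.
N(t) = K/(1 + A·e^(−rt)) = 56400/(1 + 24.348×e^(−0.371×15.6)).
e^(−5.788) = 0.0030653; denominator = 1 + 24.348×0.0030653 = 1.0746.
N = 56400/1.0746 = 52482.9.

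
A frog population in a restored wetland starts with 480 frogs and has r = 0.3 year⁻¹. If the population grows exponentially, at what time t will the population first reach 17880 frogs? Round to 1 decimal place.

12.1 years

Set N₀·e^(rt) = 17880: e^(0.3·t) = 17880/480 = 37.25.
0.3·t = ln(37.25) = 3.6177, so t = 3.6177/0.3 = 12.059.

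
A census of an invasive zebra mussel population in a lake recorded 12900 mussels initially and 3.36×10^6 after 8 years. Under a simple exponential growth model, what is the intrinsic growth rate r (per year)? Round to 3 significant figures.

0.695 per year

From N(t) = N₀·e^(rt): e^(r·8) = 3.36×10^6/12900 = 260.47.
r·8 = ln(260.47) = 5.5625, so r = 5.5625/8 = 0.69531.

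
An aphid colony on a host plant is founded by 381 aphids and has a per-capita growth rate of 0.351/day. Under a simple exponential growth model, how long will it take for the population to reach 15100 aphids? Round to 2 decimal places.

Set N₀·e^(rt) = 15100: e^(0.351·t) = 15100/381 = 39.633.
0.351·t = ln(39.633) = 3.6797, so t = 3.6797/0.351 = 10.483.

10.48 days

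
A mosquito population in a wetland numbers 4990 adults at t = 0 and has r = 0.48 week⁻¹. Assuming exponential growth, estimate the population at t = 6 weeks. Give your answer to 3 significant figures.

88900 adults

N(t) = N₀·e^(rt) = 4990 × e^(0.48×6) = 4990 × e^2.88.
e^2.88 ≈ 17.814, so N ≈ 4990 × 17.814 = 88893.2.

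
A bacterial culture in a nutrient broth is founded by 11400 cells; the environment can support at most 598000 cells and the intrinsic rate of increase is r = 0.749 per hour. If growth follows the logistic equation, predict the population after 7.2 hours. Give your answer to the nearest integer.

484569 cells

A = (K − N₀)/N₀ = (598000 − 11400)/11400 = 51.456.
N(t) = K/(1 + A·e^(−rt)) = 598000/(1 + 51.456×e^(−0.749×7.2)).
e^(−5.393) = 0.0045492; denominator = 1 + 51.456×0.0045492 = 1.2341.
N = 598000/1.2341 = 484569.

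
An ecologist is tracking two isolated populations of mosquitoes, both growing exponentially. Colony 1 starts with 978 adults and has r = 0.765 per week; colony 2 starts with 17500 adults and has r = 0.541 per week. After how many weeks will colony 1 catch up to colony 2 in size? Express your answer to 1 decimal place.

Set 978·e^(0.765t) = 17500·e^(0.541t).
e^((0.765 − 0.541)t) = 17500/978 → e^(0.224·t) = 17.894.
0.224·t = ln(17.894) = 2.8844, so t = 2.8844/0.224 = 12.877.

12.9 weeks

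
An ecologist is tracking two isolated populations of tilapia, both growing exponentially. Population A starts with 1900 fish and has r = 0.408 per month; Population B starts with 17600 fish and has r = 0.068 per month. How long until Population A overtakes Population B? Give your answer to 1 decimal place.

6.5 months

Set 1900·e^(0.408t) = 17600·e^(0.068t).
e^((0.408 − 0.068)t) = 17600/1900 → e^(0.34·t) = 9.2632.
0.34·t = ln(9.2632) = 2.226, so t = 2.226/0.34 = 6.5472.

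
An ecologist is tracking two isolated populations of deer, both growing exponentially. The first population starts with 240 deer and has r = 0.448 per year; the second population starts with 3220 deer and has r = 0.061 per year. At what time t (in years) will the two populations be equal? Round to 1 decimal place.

6.7 years

Set 240·e^(0.448t) = 3220·e^(0.061t).
e^((0.448 − 0.061)t) = 3220/240 → e^(0.387·t) = 13.417.
0.387·t = ln(13.417) = 2.5965, so t = 2.5965/0.387 = 6.7093.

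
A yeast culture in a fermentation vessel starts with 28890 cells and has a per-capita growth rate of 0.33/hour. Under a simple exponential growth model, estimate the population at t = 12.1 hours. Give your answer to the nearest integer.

1566338 cells

N(t) = N₀·e^(rt) = 28890 × e^(0.33×12.1) = 28890 × e^3.993.
e^3.993 ≈ 54.217, so N ≈ 28890 × 54.217 = 1.566338×10^6.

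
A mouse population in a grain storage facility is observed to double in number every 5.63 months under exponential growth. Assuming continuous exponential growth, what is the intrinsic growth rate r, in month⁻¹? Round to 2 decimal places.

0.12 per month

r = ln(2)/t_d = 0.6931/5.63 = 0.12312.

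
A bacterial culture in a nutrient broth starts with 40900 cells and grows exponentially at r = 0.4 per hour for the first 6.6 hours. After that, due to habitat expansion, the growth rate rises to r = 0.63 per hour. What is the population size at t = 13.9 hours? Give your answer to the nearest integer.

56961453 cells

Phase 1: N(6.6) = 40900·e^(0.4×6.6) = 40900·e^2.64 = 573140.
Phase 2 runs for 13.9 − 6.6 = 7.3 hours at r = 0.63.
N(13.9) = 573140·e^(0.63×7.3) = 573140·e^4.599 = 5.696145×10^7.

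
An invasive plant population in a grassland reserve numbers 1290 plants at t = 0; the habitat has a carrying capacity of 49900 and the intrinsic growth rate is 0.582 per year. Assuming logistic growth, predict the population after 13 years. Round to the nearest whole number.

48945 plants

A = (K − N₀)/N₀ = (49900 − 1290)/1290 = 37.682.
N(t) = K/(1 + A·e^(−rt)) = 49900/(1 + 37.682×e^(−0.582×13)).
e^(−7.566) = 0.00051776; denominator = 1 + 37.682×0.00051776 = 1.0195.
N = 49900/1.0195 = 48945.1.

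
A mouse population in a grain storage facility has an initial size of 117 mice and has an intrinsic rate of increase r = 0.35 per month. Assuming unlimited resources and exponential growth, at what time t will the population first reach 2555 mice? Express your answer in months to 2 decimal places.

8.81 months

Set N₀·e^(rt) = 2555: e^(0.35·t) = 2555/117 = 21.838.
0.35·t = ln(21.838) = 3.0836, so t = 3.0836/0.35 = 8.8104.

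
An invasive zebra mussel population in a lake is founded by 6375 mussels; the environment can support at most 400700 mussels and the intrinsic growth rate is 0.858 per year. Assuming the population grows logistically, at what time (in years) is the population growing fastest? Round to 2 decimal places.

Logistic growth is fastest at N = K/2 = 200350.
A = (K − N₀)/N₀ = 61.855. Set K/(1 + A·e^(−rt)) = K/2 → A·e^(−rt) = 1.
e^(−0.858t) = 1/61.855 = 0.0161669, so t = ln(61.855)/0.858 = 4.1248/0.858 = 4.8074.

4.81 years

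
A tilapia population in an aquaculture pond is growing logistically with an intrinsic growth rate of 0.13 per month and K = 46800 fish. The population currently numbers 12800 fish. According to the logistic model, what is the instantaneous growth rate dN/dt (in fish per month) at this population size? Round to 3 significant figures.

1210 fish per month

dN/dt = rN(1 − N/K) = 0.13 × 12800 × (1 − 12800/46800).
1 − 12800/46800 = 0.7265; dN/dt = 0.13 × 12800 × 0.7265 = 1208.9.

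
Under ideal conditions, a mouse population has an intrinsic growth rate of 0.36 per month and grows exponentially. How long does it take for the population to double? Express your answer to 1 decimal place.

1.9 months

Doubling time t_d = ln(2)/r = 0.6931/0.36 = 1.9254.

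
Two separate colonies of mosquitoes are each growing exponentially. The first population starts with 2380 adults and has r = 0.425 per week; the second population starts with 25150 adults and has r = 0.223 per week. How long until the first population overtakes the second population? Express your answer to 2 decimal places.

11.67 weeks

Set 2380·e^(0.425t) = 25150·e^(0.223t).
e^((0.425 − 0.223)t) = 25150/2380 → e^(0.202·t) = 10.567.
0.202·t = ln(10.567) = 2.3578, so t = 2.3578/0.202 = 11.672.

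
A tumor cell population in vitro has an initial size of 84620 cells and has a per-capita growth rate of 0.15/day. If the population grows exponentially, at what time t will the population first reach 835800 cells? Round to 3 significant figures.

Set N₀·e^(rt) = 835800: e^(0.15·t) = 835800/84620 = 9.8771.
0.15·t = ln(9.8771) = 2.2902, so t = 2.2902/0.15 = 15.268.

15.3 days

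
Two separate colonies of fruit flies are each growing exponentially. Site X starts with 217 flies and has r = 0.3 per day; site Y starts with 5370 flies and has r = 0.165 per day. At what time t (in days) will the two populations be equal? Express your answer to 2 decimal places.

23.77 days

Set 217·e^(0.3t) = 5370·e^(0.165t).
e^((0.3 − 0.165)t) = 5370/217 → e^(0.135·t) = 24.747.
0.135·t = ln(24.747) = 3.2087, so t = 3.2087/0.135 = 23.768.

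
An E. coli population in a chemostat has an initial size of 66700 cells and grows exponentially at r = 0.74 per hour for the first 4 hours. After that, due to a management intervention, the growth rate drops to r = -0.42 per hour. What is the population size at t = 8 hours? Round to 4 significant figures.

Phase 1: N(4) = 66700·e^(0.74×4) = 66700·e^2.96 = 1.287175×10^6.
Phase 2 runs for 8 − 4 = 4 hours at r = -0.42.
N(8) = 1.287175×10^6·e^(-0.42×4) = 1.287175×10^6·e^-1.68 = 239896.

239900 cells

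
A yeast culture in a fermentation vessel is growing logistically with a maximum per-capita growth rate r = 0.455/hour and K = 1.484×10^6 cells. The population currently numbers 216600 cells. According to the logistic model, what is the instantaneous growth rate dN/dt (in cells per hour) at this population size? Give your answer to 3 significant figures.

dN/dt = rN(1 − N/K) = 0.455 × 216600 × (1 − 216600/1.484×10^6).
1 − 216600/1.484×10^6 = 0.85404; dN/dt = 0.455 × 216600 × 0.85404 = 84169.

84200 cells per hour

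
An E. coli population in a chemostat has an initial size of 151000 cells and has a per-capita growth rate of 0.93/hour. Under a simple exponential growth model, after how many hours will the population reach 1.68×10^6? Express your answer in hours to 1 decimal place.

Set N₀·e^(rt) = 1.68×10^6: e^(0.93·t) = 1.68×10^6/151000 = 11.126.
0.93·t = ln(11.126) = 2.4093, so t = 2.4093/0.93 = 2.5906.

2.6 hours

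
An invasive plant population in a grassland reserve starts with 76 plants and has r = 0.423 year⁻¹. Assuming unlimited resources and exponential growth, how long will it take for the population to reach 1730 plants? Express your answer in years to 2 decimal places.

Set N₀·e^(rt) = 1730: e^(0.423·t) = 1730/76 = 22.763.
0.423·t = ln(22.763) = 3.1251, so t = 3.1251/0.423 = 7.388.

7.39 years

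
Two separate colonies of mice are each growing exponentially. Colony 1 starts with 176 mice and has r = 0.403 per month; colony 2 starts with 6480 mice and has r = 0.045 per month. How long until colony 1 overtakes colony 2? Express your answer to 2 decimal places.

Set 176·e^(0.403t) = 6480·e^(0.045t).
e^((0.403 − 0.045)t) = 6480/176 → e^(0.358·t) = 36.818.
0.358·t = ln(36.818) = 3.606, so t = 3.606/0.358 = 10.073.

10.07 months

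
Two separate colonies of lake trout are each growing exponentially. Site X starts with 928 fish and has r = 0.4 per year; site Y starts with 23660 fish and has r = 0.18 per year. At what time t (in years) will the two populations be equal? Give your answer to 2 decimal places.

Set 928·e^(0.4t) = 23660·e^(0.18t).
e^((0.4 − 0.18)t) = 23660/928 → e^(0.22·t) = 25.496.
0.22·t = ln(25.496) = 3.2385, so t = 3.2385/0.22 = 14.72.

14.72 years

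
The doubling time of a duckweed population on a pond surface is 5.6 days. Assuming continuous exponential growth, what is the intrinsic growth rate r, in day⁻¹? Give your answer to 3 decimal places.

0.124 per day

r = ln(2)/t_d = 0.6931/5.6 = 0.12378.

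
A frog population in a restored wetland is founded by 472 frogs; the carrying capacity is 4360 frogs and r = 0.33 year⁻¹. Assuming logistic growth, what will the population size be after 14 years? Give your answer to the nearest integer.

4033 frogs

A = (K − N₀)/N₀ = (4360 − 472)/472 = 8.2373.
N(t) = K/(1 + A·e^(−rt)) = 4360/(1 + 8.2373×e^(−0.33×14)).
e^(−4.62) = 0.0098528; denominator = 1 + 8.2373×0.0098528 = 1.0812.
N = 4360/1.0812 = 4032.7.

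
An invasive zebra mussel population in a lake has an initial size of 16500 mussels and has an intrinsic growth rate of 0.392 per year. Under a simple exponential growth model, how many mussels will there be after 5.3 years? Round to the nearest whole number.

N(t) = N₀·e^(rt) = 16500 × e^(0.392×5.3) = 16500 × e^2.078.
e^2.078 ≈ 7.9853, so N ≈ 16500 × 7.9853 = 131757.

131757 mussels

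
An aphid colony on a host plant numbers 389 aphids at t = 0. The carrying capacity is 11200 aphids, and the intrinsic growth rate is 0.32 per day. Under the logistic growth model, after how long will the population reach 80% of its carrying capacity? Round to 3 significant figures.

14.7 days

A = (K − N₀)/N₀ = (11200 − 389)/389 = 27.792.
Solve 11200/(1 + 27.792·e^(−0.32t)) = 8960: 1 + 27.792·e^(−0.32t) = 1.25, so e^(−0.32t) = 0.00899547.
−0.32·t = ln(0.00899547) = -4.711, so t = 4.711/0.32 = 14.722.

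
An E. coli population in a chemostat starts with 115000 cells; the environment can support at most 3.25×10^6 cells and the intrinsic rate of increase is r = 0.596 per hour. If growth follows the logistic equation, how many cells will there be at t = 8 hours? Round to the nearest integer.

2638747 cells

A = (K − N₀)/N₀ = (3.25×10^6 − 115000)/115000 = 27.261.
N(t) = K/(1 + A·e^(−rt)) = 3.25×10^6/(1 + 27.261×e^(−0.596×8)).
e^(−4.768) = 0.0084974; denominator = 1 + 27.261×0.0084974 = 1.2316.
N = 3.25×10^6/1.2316 = 2.638747×10^6.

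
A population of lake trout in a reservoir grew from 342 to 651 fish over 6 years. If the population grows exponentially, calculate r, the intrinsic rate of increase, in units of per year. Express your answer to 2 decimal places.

From N(t) = N₀·e^(rt): e^(r·6) = 651/342 = 1.9035.
r·6 = ln(1.9035) = 0.6437, so r = 0.6437/6 = 0.10728.

0.11 per year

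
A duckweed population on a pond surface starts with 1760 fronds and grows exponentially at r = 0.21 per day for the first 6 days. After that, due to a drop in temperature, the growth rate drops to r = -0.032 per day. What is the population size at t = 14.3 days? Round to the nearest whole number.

Phase 1: N(6) = 1760·e^(0.21×6) = 1760·e^1.26 = 6204.74.
Phase 2 runs for 14.3 − 6 = 8.3 days at r = -0.032.
N(14.3) = 6204.74·e^(-0.032×8.3) = 6204.74·e^-0.2656 = 4757.46.

4757 fronds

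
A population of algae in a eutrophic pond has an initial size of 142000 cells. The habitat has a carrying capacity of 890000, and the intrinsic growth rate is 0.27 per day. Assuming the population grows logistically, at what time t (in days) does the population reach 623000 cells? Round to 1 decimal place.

A = (K − N₀)/N₀ = (890000 − 142000)/142000 = 5.2676.
Solve 890000/(1 + 5.2676·e^(−0.27t)) = 623000: 1 + 5.2676·e^(−0.27t) = 1.4286, so e^(−0.27t) = 0.0813598.
−0.27·t = ln(0.0813598) = -2.5089, so t = 2.5089/0.27 = 9.2921.

9.3 days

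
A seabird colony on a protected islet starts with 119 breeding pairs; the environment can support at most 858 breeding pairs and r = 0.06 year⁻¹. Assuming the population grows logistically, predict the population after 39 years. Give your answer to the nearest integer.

A = (K − N₀)/N₀ = (858 − 119)/119 = 6.2101.
N(t) = K/(1 + A·e^(−rt)) = 858/(1 + 6.2101×e^(−0.06×39)).
e^(−2.34) = 0.096328; denominator = 1 + 6.2101×0.096328 = 1.5982.
N = 858/1.5982 = 536.853.

537 breeding pairs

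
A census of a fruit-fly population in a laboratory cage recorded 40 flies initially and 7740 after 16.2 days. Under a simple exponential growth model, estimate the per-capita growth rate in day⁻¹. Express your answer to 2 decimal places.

From N(t) = N₀·e^(rt): e^(r·16.2) = 7740/40 = 193.5.
r·16.2 = ln(193.5) = 5.2653, so r = 5.2653/16.2 = 0.32502.

0.33 per day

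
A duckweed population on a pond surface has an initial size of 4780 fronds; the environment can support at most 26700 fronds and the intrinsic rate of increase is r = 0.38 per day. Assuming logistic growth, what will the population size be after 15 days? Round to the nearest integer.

A = (K − N₀)/N₀ = (26700 − 4780)/4780 = 4.5858.
N(t) = K/(1 + A·e^(−rt)) = 26700/(1 + 4.5858×e^(−0.38×15)).
e^(−5.7) = 0.003346; denominator = 1 + 4.5858×0.003346 = 1.0153.
N = 26700/1.0153 = 26296.5.

26297 fronds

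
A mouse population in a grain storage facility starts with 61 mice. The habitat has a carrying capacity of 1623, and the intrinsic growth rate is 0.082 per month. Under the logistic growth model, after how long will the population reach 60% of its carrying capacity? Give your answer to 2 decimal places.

44.49 months

A = (K − N₀)/N₀ = (1623 − 61)/61 = 25.607.
Solve 1623/(1 + 25.607·e^(−0.082t)) = 973.8: 1 + 25.607·e^(−0.082t) = 1.6667, so e^(−0.082t) = 0.026035.
−0.082·t = ln(0.026035) = -3.6483, so t = 3.6483/0.082 = 44.492.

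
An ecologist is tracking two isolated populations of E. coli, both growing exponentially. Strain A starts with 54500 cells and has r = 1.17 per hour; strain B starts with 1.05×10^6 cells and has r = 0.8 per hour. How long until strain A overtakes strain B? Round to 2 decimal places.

Set 54500·e^(1.17t) = 1.05×10^6·e^(0.8t).
e^((1.17 − 0.8)t) = 1.05×10^6/54500 → e^(0.37·t) = 19.266.
0.37·t = ln(19.266) = 2.9583, so t = 2.9583/0.37 = 7.9955.

8.00 hours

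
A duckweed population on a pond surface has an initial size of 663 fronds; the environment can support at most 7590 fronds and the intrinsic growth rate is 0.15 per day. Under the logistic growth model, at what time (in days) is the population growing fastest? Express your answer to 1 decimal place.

15.6 days

Logistic growth is fastest at N = K/2 = 3795.
A = (K − N₀)/N₀ = 10.448. Set K/(1 + A·e^(−rt)) = K/2 → A·e^(−rt) = 1.
e^(−0.15t) = 1/10.448 = 0.0957124, so t = ln(10.448)/0.15 = 2.3464/0.15 = 15.643.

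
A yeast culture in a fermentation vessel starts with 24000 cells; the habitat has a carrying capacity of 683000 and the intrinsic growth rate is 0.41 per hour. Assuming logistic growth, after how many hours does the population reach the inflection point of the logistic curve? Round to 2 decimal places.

Logistic growth is fastest at N = K/2 = 341500.
A = (K − N₀)/N₀ = 27.458. Set K/(1 + A·e^(−rt)) = K/2 → A·e^(−rt) = 1.
e^(−0.41t) = 1/27.458 = 0.0364188, so t = ln(27.458)/0.41 = 3.3127/0.41 = 8.0797.

8.08 hours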